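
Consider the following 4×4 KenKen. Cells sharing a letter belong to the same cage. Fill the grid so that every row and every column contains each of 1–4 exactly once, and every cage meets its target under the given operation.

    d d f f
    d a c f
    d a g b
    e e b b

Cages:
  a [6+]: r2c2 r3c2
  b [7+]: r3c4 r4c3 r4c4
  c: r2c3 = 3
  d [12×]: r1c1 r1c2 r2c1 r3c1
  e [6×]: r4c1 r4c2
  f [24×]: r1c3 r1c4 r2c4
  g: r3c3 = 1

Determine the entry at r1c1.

4

Cage c is a single given cell, so r2c3 = 3.
Cage g is a single given cell, which forces r3c3 = 1.
The 3 cells of cage f must have product 24, leaving r1c4 = 3.
3 is placed in column 4, so r4c4 = 1.
The 4 cells of cage d must have product 12, which forces r3c1 = 3.
3 is placed in column 1, which forces r4c1 = 2.
Row 4 already has 2; hence r4c2 = 3.
Row 4 already has 2, leaving r4c3 = 4.
Cage d has product 12, leaving r1c1 = 4.
Cage d has product 12, leaving r1c2 = 1.
Column 3 already has 4, leaving r1c3 = 2.
2 is placed in column 1, so r2c1 = 1.
The 3 cells of cage f must have product 24, leaving r2c4 = 4.
Cage b has sum 7; hence r3c4 = 2.
Row 2 now contains 4, so r2c2 = 2.
Row 3 now contains 2, so r3c2 = 4.
Filled in: 4 1 2 3 / 1 2 3 4 / 3 4 1 2 / 2 3 4 1.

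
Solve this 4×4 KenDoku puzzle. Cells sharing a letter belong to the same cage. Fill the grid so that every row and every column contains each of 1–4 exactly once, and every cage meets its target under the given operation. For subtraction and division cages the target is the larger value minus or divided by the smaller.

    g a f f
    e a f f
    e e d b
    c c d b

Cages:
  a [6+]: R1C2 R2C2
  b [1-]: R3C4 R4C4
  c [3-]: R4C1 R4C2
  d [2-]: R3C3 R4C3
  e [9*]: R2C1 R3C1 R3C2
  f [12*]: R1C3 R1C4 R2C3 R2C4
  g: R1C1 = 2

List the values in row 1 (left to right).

2 4 3 1

G is a freebie, so R1C1 = 2.
2 is placed in row 1, which forces R1C2 = 4.
Cage e needs product 9; hence R2C1 = 3.
Column 2 now contains 4; hence R2C2 = 2.
Cage e needs product 9, leaving R3C1 = 1.
Cage e needs product 9, which forces R3C2 = 3.
Column 1 already has 1; hence R4C1 = 4.
Column 2 now contains 4, which forces R4C2 = 1.
Cage d's pair has difference 2; hence R3C3 = 4.
Row 3 already has 4, so R3C4 = 2.
The two cells of cage d must have difference 2, leaving R4C3 = 2.
The two cells of cage b must have difference 1, which forces R4C4 = 3.
The 4 cells of cage f must have product 12, leaving R1C3 = 3.
Column 4 already has 3; hence R1C4 = 1.
4 is placed in column 3, leaving R2C3 = 1.
Cage f has product 12; hence R2C4 = 4.
The full grid is 2 4 3 1 / 3 2 1 4 / 1 3 4 2 / 4 1 2 3.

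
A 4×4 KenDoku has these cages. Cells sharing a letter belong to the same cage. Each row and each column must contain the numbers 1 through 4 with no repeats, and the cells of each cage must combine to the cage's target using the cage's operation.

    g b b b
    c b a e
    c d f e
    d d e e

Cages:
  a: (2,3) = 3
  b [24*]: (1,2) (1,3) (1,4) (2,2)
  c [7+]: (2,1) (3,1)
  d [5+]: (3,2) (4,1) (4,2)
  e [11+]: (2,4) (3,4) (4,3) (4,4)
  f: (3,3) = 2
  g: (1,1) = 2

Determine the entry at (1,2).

Cage g is a single given cell, leaving (1,1) = 2.
Cage a is given, leaving (2,3) = 3.
F is a freebie, which forces (3,3) = 2.
Column 1 now contains 2, leaving (4,1) = 1.
1 is placed in row 4, so (4,2) = 3.
2 is placed in column 3; hence (4,3) = 4.
4 is placed in row 4, which forces (4,4) = 2.
Cage b has product 24, leaving (1,2) = 4.
Column 3 now contains 4, which forces (1,3) = 1.
Cage b needs product 24, which forces (1,4) = 3.
Row 2 now contains 3, which forces (2,1) = 4.
The 4 cells of cage b must have product 24, leaving (2,2) = 2.
Row 2 now contains 4, leaving (2,4) = 1.
Cage c's pair has sum 7, which forces (3,1) = 3.
2 is placed in row 3, so (3,2) = 1.
Column 4 now contains 1; hence (3,4) = 4.
The full grid is 2 4 1 3 / 4 2 3 1 / 3 1 2 4 / 1 3 4 2.

4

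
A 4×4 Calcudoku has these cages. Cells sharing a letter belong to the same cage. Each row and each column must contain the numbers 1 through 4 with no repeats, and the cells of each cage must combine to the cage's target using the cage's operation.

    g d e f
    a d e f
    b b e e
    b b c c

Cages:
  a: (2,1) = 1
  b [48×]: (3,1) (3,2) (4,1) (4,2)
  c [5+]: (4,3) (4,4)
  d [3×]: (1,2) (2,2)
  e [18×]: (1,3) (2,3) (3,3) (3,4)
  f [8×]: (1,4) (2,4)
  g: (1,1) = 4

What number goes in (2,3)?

G is a freebie, leaving (1,1) = 4.
Row 1 now contains 4, so (1,4) = 2.
Cage a is a single given cell, leaving (2,1) = 1.
1 is placed in row 2; hence (2,2) = 3.
Row 2 now contains 3; hence (2,3) = 2.
Column 4 now contains 2, so (2,4) = 4.
2 is placed in column 3, so (3,3) = 1.
Cage e has product 18, so (3,4) = 3.
Column 4 now contains 3, leaving (4,4) = 1.
3 is placed in column 2, leaving (1,2) = 1.
1 is placed in column 3, leaving (1,3) = 3.
3 is placed in row 3; hence (3,1) = 2.
Cage b has product 48, which forces (3,2) = 4.
Cage b has product 48, so (4,1) = 3.
Cage b has product 48, leaving (4,2) = 2.
Cage c's pair has sum 5; hence (4,3) = 4.
The full grid is 4 1 3 2 / 1 3 2 4 / 2 4 1 3 / 3 2 4 1.

2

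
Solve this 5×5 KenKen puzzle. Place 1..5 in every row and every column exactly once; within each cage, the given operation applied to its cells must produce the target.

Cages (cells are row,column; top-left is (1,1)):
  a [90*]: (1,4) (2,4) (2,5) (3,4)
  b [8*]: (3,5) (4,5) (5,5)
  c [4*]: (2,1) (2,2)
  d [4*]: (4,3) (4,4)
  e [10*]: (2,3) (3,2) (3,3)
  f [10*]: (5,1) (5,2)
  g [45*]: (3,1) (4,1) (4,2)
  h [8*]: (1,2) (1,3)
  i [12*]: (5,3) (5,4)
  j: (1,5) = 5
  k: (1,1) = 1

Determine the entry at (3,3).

Cage k is a single given cell; hence (1,1) = 1.
J is a freebie; hence (1,5) = 5.
1 is placed in column 1, leaving (2,1) = 4.
4 is placed in row 2, leaving (2,2) = 1.
Cage a has product 90; hence (2,5) = 3.
The 3 cells of cage g must have product 45; hence (3,1) = 3.
Cage g has product 45, leaving (4,1) = 5.
The 3 cells of cage g must have product 45, leaving (4,2) = 3.
Column 1 now contains 5, leaving (5,1) = 2.
2 is placed in row 5, which forces (5,2) = 5.
The 4 cells of cage a must have product 90; hence (1,4) = 3.
Cage e needs product 10, which forces (2,3) = 5.
Row 2 already has 5, leaving (2,4) = 2.
5 is placed in column 2; hence (3,2) = 2.
Cage e has product 10, so (3,3) = 1.
Column 4 now contains 2, so (3,4) = 5.
Row 3 already has 1; hence (3,5) = 4.
1 is placed in column 3, so (4,3) = 4.
4 is placed in row 4, leaving (4,4) = 1.
Row 4 now contains 1, leaving (4,5) = 2.
4 is placed in column 3, so (5,3) = 3.
3 is placed in column 4; hence (5,4) = 4.
4 is placed in column 5; hence (5,5) = 1.
2 is placed in column 2, which forces (1,2) = 4.
4 is placed in column 3; hence (1,3) = 2.
Completed grid: 1 4 2 3 5 / 4 1 5 2 3 / 3 2 1 5 4 / 5 3 4 1 2 / 2 5 3 4 1.

1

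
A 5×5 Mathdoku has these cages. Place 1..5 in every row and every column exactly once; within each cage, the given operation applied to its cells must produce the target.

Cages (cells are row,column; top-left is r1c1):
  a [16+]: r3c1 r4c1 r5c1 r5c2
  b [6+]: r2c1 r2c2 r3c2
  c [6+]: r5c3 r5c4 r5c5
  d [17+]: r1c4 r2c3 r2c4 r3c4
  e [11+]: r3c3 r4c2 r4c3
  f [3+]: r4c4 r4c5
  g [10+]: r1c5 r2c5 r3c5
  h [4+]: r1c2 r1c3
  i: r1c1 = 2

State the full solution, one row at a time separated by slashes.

2 1 3 4 5 / 1 2 5 3 4 / 4 3 2 5 1 / 3 5 4 1 2 / 5 4 1 2 3

I is a freebie; hence r1c1 = 2.
Cage d has sum 17, leaving r2c3 = 5.
The 4 cells of cage a must have sum 16; hence r5c2 = 4.
Column 2 already has 4; hence r4c2 = 5.
The only place for 3 in row 4 is r4c1.
Column 1 already has 3, leaving r2c1 = 1.
Cage a needs sum 16, leaving r3c1 = 4.
Row 3 now contains 4; hence r3c3 = 2.
2 is placed in column 3, which forces r4c3 = 4.
Column 1 already has 3, which forces r5c1 = 5.
Cage b has sum 6, so r2c2 = 2.
Row 2 now contains 2, leaving r2c5 = 4.
2 is placed in row 3, which forces r3c2 = 3.
Row 3 already has 3, so r3c4 = 5.
Row 3 now contains 5, so r3c5 = 1.
Column 5 already has 1; hence r4c5 = 2.
Column 5 now contains 2, which forces r5c5 = 3.
Column 2 now contains 3, which forces r1c2 = 1.
Cage h's pair has sum 4, leaving r1c3 = 3.
Cage d has sum 17, which forces r1c4 = 4.
3 is placed in column 5, so r1c5 = 5.
Row 2 already has 4, leaving r2c4 = 3.
2 is placed in row 4, so r4c4 = 1.
Row 5 already has 3, so r5c3 = 1.
Cage c needs sum 6, so r5c4 = 2.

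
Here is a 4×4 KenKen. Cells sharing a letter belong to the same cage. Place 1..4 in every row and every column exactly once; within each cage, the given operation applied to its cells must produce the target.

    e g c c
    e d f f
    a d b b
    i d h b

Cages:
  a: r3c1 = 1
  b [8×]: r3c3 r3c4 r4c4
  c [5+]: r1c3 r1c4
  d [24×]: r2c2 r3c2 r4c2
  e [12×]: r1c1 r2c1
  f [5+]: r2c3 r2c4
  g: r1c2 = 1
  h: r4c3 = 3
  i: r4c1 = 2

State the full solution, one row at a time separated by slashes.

Cage g is given, which forces r1c2 = 1.
A is a freebie, leaving r3c1 = 1.
Cage i is a single given cell, so r4c1 = 2.
Cage h is a single given cell, so r4c3 = 3.
Cage c's pair has sum 5, which forces r1c3 = 2.
Cage c needs two cells with sum 5, which forces r1c4 = 3.
Column 3 already has 2, so r3c3 = 4.
4 is placed in row 3, leaving r3c4 = 2.
3 is placed in row 4; hence r4c2 = 4.
Cage b needs product 8, leaving r4c4 = 1.
Row 1 now contains 3, which forces r1c1 = 4.
Cage e needs two cells with product 12, which forces r2c1 = 3.
Cage d needs product 24, which forces r2c2 = 2.
Column 3 already has 4; hence r2c3 = 1.
1 is placed in column 4, so r2c4 = 4.
Row 3 already has 2, leaving r3c2 = 3.

4 1 2 3 / 3 2 1 4 / 1 3 4 2 / 2 4 3 1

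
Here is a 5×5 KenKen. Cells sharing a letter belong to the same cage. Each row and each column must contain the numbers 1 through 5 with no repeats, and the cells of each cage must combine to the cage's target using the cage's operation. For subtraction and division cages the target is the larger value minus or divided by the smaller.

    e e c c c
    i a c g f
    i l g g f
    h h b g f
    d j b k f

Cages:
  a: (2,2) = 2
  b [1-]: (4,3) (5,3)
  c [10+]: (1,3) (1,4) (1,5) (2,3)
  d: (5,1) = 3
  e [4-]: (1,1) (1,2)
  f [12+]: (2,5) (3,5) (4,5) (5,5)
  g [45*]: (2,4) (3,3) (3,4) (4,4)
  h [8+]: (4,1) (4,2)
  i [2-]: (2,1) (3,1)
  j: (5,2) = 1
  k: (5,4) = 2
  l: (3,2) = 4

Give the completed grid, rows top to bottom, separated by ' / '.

A is a freebie; hence (2,2) = 2.
Cage l is a single given cell, leaving (3,2) = 4.
The 4 cells of cage g must have product 45, leaving (3,3) = 3.
D is a freebie; hence (5,1) = 3.
Cage j is given, so (5,2) = 1.
Cage k is given, leaving (5,4) = 2.
Cage e needs two cells with difference 4, which forces (1,1) = 1.
1 is placed in column 2, so (1,2) = 5.
The two cells of cage i must have difference 2, leaving (2,1) = 4.
Row 2 already has 4; hence (2,3) = 1.
Row 2 now contains 1; hence (2,5) = 5.
Cage i's pair has difference 2, which forces (3,1) = 2.
Row 3 now contains 2, so (3,5) = 1.
3 is placed in column 1, so (4,1) = 5.
Cage h needs two cells with sum 8, so (4,2) = 3.
Row 4 already has 5, which forces (4,3) = 4.
3 is placed in row 4; hence (4,4) = 1.
Row 4 already has 4; hence (4,5) = 2.
Column 3 already has 4; hence (5,3) = 5.
Column 5 already has 5; hence (5,5) = 4.
Column 3 already has 4, leaving (1,3) = 2.
Cage c has sum 10, leaving (1,4) = 4.
Column 5 now contains 4, leaving (1,5) = 3.
Row 2 now contains 5, so (2,4) = 3.
Row 3 already has 1, which forces (3,4) = 5.

1 5 2 4 3 / 4 2 1 3 5 / 2 4 3 5 1 / 5 3 4 1 2 / 3 1 5 2 4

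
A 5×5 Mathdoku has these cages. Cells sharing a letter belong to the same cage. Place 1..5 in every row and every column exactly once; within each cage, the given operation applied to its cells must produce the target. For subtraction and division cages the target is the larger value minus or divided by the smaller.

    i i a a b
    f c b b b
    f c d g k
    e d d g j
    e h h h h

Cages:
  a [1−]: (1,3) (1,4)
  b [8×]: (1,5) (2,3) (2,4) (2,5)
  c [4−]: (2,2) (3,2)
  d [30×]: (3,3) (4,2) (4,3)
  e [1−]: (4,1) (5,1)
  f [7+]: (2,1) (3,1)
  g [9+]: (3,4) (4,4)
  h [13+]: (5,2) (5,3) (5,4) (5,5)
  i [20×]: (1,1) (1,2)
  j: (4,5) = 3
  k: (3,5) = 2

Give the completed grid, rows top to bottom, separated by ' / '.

Cage b has product 8, which forces (1,5) = 1.
K is a freebie; hence (3,5) = 2.
J is a freebie, which forces (4,5) = 3.
Column 5 now contains 2; hence (2,5) = 4.
Cage d needs product 30, which forces (3,3) = 3.
Column 5 now contains 4, which forces (5,5) = 5.
In row 1, 2 can only go at (1,3), so (1,3) = 2.
Cage a's pair has difference 1, which forces (1,4) = 3.
Column 3 now contains 2, which forces (2,3) = 1.
Cage b needs product 8, so (2,4) = 2.
Cage d needs product 30, leaving (4,2) = 2.
Column 3 now contains 2, leaving (4,3) = 5.
Row 4 already has 5, so (4,4) = 4.
Column 3 now contains 1, which forces (5,3) = 4.
Column 4 already has 4, so (5,4) = 1.
Row 2 already has 2, so (2,1) = 3.
Row 2 already has 1; hence (2,2) = 5.
The two cells of cage f must have sum 7, so (3,1) = 4.
Cage c needs two cells with difference 4, leaving (3,2) = 1.
Column 4 already has 4, so (3,4) = 5.
Row 4 already has 4, so (4,1) = 1.
The two cells of cage e must have difference 1, so (5,1) = 2.
Row 5 now contains 1, leaving (5,2) = 3.
4 is placed in column 1, so (1,1) = 5.
5 is placed in column 2; hence (1,2) = 4.

5 4 2 3 1 / 3 5 1 2 4 / 4 1 3 5 2 / 1 2 5 4 3 / 2 3 4 1 5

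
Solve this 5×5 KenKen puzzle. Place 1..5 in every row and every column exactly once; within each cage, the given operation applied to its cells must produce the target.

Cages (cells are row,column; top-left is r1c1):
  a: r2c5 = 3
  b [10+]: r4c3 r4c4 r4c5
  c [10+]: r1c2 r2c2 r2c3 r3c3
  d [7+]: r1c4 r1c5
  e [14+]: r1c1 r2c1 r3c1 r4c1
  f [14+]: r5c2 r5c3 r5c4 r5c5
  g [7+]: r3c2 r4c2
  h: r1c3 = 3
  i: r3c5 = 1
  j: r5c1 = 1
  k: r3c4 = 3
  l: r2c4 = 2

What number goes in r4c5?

4

H is a freebie, which forces r1c3 = 3.
Cage l is given, which forces r2c4 = 2.
Cage a is given; hence r2c5 = 3.
Cage k is a single given cell; hence r3c4 = 3.
I is a freebie; hence r3c5 = 1.
J is a freebie, so r5c1 = 1.
Cage d's pair has sum 7, so r1c4 = 5.
Cage d needs two cells with sum 7; hence r1c5 = 2.
Cage e has sum 14, leaving r4c1 = 3.
The 4 cells of cage f must have sum 14, leaving r5c2 = 3.
Column 4 now contains 5, which forces r5c4 = 4.
Row 5 already has 4, which forces r5c5 = 5.
2 is placed in row 1, leaving r1c1 = 4.
2 is placed in row 1, so r1c2 = 1.
Cage e has sum 14, so r2c1 = 5.
Cage c needs sum 10, so r2c2 = 4.
Cage c needs sum 10; hence r2c3 = 1.
Cage e has sum 14, which forces r3c1 = 2.
2 is placed in row 3; hence r3c2 = 5.
Cage c has sum 10, leaving r3c3 = 4.
Column 2 already has 5; hence r4c2 = 2.
Cage b needs sum 10; hence r4c3 = 5.
4 is placed in column 4, which forces r4c4 = 1.
5 is placed in column 5, so r4c5 = 4.
5 is placed in row 5, leaving r5c3 = 2.
Filled in: 4 1 3 5 2 / 5 4 1 2 3 / 2 5 4 3 1 / 3 2 5 1 4 / 1 3 2 4 5.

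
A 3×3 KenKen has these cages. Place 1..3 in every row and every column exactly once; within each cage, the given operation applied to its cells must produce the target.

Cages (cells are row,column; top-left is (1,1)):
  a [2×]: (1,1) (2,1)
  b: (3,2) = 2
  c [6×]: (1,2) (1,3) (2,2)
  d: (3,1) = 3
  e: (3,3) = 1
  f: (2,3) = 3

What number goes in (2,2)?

Cage f is a single given cell, so (2,3) = 3.
Cage d is given; hence (3,1) = 3.
B is a freebie; hence (3,2) = 2.
Cage e is given, leaving (3,3) = 1.
Cage c needs product 6, which forces (1,2) = 3.
Column 3 now contains 1, leaving (1,3) = 2.
Column 2 already has 2, which forces (2,2) = 1.
2 is placed in row 1, leaving (1,1) = 1.
Row 2 already has 1, which forces (2,1) = 2.
Completed grid: 1 3 2 / 2 1 3 / 3 2 1.

1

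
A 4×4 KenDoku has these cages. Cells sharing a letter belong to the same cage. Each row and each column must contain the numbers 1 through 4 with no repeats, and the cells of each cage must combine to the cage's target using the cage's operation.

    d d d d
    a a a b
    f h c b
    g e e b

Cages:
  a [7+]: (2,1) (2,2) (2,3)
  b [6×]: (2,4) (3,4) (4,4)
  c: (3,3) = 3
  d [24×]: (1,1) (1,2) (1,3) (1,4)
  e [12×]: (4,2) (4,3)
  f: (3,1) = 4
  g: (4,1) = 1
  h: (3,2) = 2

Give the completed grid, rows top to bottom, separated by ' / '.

3 1 2 4 / 2 4 1 3 / 4 2 3 1 / 1 3 4 2

F is a freebie, so (3,1) = 4.
Cage h is given, leaving (3,2) = 2.
Cage c is given, so (3,3) = 3.
3 is placed in row 3; hence (3,4) = 1.
G is a freebie, leaving (4,1) = 1.
Column 3 already has 3, which forces (4,3) = 4.
Column 1 already has 1; hence (2,1) = 2.
Cage a needs sum 7, leaving (2,2) = 4.
Cage a needs sum 7, leaving (2,3) = 1.
2 is placed in row 2; hence (2,4) = 3.
Row 4 already has 4, leaving (4,2) = 3.
Column 4 already has 3, so (4,4) = 2.
2 is placed in column 1, which forces (1,1) = 3.
Column 2 now contains 3; hence (1,2) = 1.
1 is placed in column 3, leaving (1,3) = 2.
2 is placed in column 4, so (1,4) = 4.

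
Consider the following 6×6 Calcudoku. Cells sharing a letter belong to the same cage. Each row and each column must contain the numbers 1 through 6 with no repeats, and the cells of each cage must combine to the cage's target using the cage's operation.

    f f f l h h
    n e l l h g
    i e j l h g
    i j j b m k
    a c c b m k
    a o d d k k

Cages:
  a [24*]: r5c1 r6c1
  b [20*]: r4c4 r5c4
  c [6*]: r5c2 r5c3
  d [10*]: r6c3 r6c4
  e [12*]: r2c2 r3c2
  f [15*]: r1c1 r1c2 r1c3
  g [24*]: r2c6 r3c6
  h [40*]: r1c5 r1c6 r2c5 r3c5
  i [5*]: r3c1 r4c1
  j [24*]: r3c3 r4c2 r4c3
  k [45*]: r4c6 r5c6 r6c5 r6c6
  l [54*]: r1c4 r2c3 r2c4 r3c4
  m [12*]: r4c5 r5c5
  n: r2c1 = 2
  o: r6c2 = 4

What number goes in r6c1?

Cage n is a single given cell, so r2c1 = 2.
Cage l needs product 54; hence r2c3 = 3.
O is a freebie, so r6c2 = 4.
Cage k needs product 45, leaving r6c5 = 3.
4 is placed in column 2, leaving r2c2 = 6.
Row 2 now contains 6, so r2c4 = 1.
Row 2 now contains 6; hence r2c6 = 4.
Cage e needs two cells with product 12, which forces r3c2 = 2.
Column 6 now contains 4; hence r3c6 = 6.
The two cells of cage a must have product 24, so r5c1 = 4.
Row 5 already has 4, which forces r5c4 = 5.
Row 6 now contains 4, which forces r6c1 = 6.
5 is placed in column 4, which forces r6c4 = 2.
The 4 cells of cage l must have product 54, so r1c4 = 6.
4 is placed in row 2, so r2c5 = 5.
The 3 cells of cage j must have product 24, so r3c3 = 4.
Row 3 now contains 6, which forces r3c4 = 3.
4 is placed in row 3; hence r3c5 = 1.
5 is placed in column 4, which forces r4c4 = 4.
2 is placed in row 6; hence r6c3 = 5.
Row 6 already has 5; hence r6c6 = 1.
5 is placed in column 3, leaving r1c3 = 1.
Cage h needs product 40, which forces r1c5 = 4.
1 is placed in column 6, leaving r1c6 = 2.
1 is placed in row 3, which forces r3c1 = 5.
Cage i needs two cells with product 5, leaving r4c1 = 1.
Row 4 now contains 1, which forces r4c2 = 3.
Cage k needs product 45, leaving r4c6 = 5.
Column 2 now contains 3; hence r5c2 = 1.
1 is placed in column 6; hence r5c6 = 3.
5 is placed in column 1, which forces r1c1 = 3.
Column 2 now contains 3; hence r1c2 = 5.
Cage j needs product 24, leaving r4c3 = 2.
Row 4 now contains 2, leaving r4c5 = 6.
Cage c needs two cells with product 6, leaving r5c3 = 6.
Column 5 already has 6, so r5c5 = 2.
The full grid is 3 5 1 6 4 2 / 2 6 3 1 5 4 / 5 2 4 3 1 6 / 1 3 2 4 6 5 / 4 1 6 5 2 3 / 6 4 5 2 3 1.

6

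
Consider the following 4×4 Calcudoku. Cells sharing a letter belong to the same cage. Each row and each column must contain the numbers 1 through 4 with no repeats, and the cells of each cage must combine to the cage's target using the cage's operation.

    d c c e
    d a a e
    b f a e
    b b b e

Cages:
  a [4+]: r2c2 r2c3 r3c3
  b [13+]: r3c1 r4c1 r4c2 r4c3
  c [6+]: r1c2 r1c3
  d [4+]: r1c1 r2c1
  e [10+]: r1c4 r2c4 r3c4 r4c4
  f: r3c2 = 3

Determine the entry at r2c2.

The 3 cells of cage a must have sum 4; hence r2c2 = 1.
Cage a has sum 4; hence r2c3 = 2.
Cage b needs sum 13, leaving r3c1 = 4.
Cage f is a single given cell, leaving r3c2 = 3.
Cage a has sum 4, leaving r3c3 = 1.
1 is placed in row 3, which forces r3c4 = 2.
Cage d's pair has sum 4; hence r1c1 = 1.
Cage c needs two cells with sum 6, so r1c2 = 2.
Column 3 already has 2, leaving r1c3 = 4.
4 is placed in row 1, which forces r1c4 = 3.
1 is placed in row 2, so r2c1 = 3.
Column 4 already has 3, which forces r2c4 = 4.
3 is placed in column 1, which forces r4c1 = 2.
Column 2 now contains 2, so r4c2 = 4.
Column 3 now contains 4, which forces r4c3 = 3.
Column 4 already has 4, leaving r4c4 = 1.
The full grid is 1 2 4 3 / 3 1 2 4 / 4 3 1 2 / 2 4 3 1.

1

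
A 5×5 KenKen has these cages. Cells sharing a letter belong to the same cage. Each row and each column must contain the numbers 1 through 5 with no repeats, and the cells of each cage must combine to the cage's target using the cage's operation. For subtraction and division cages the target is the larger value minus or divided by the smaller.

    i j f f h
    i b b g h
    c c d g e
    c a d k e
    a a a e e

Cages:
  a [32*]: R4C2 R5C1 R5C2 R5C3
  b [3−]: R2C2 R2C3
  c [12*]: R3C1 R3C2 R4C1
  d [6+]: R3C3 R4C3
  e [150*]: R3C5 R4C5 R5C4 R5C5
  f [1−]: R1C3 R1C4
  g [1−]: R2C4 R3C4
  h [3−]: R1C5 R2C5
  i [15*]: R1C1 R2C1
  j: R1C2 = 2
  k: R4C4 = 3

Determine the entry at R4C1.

1

Cage j is given, so R1C2 = 2.
Cage a needs product 32, so R4C2 = 4.
Cage k is given; hence R4C4 = 3.
Column 2 already has 2, leaving R5C2 = 1.
The 4 cells of cage e must have product 150, leaving R5C4 = 5.
The two cells of cage f must have difference 1; hence R1C4 = 4.
1 is placed in column 2, so R2C2 = 5.
Cage b needs two cells with difference 3, leaving R2C3 = 2.
2 is placed in row 2; hence R2C4 = 1.
1 is placed in row 2, so R2C5 = 4.
The 3 cells of cage c must have product 12, leaving R3C1 = 4.
1 is placed in column 2; hence R3C2 = 3.
Column 4 already has 1, leaving R3C4 = 2.
2 is placed in row 3; hence R3C5 = 5.
The 3 cells of cage c must have product 12, so R4C1 = 1.
1 is placed in row 4, leaving R4C3 = 5.
5 is placed in column 5; hence R4C5 = 2.
4 is placed in column 1; hence R5C1 = 2.
2 is placed in column 3, leaving R5C3 = 4.
Column 5 now contains 2, leaving R5C5 = 3.
The two cells of cage i must have product 15, so R1C1 = 5.
Column 3 already has 5, leaving R1C3 = 3.
5 is placed in column 5, so R1C5 = 1.
5 is placed in row 2, which forces R2C1 = 3.
Row 3 now contains 5, leaving R3C3 = 1.
Completed grid: 5 2 3 4 1 / 3 5 2 1 4 / 4 3 1 2 5 / 1 4 5 3 2 / 2 1 4 5 3.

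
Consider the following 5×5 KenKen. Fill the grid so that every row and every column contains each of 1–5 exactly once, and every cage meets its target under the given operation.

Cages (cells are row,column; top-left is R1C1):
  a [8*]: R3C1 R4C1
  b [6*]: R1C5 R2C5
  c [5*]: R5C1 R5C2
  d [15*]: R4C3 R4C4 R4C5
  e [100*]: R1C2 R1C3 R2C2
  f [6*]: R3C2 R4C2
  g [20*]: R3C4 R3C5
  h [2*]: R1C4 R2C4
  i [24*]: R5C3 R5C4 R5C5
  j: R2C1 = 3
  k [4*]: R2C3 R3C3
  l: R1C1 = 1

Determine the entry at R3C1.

2

Cage l is given; hence R1C1 = 1.
The 3 cells of cage e must have product 100; hence R1C2 = 4.
Cage e has product 100, which forces R1C3 = 5.
1 is placed in row 1, so R1C4 = 2.
Row 1 now contains 2, which forces R1C5 = 3.
J is a freebie, leaving R2C1 = 3.
Cage e needs product 100, so R2C2 = 5.
Column 4 already has 2; hence R2C4 = 1.
Column 5 already has 3, so R2C5 = 2.
Column 1 already has 1, leaving R5C1 = 5.
Column 2 now contains 5; hence R5C2 = 1.
2 is placed in column 5, so R5C5 = 4.
Row 2 already has 1, so R2C3 = 4.
The two cells of cage k must have product 4, so R3C3 = 1.
Cage g's pair has product 20; hence R3C4 = 4.
Column 5 now contains 4, which forces R3C5 = 5.
Column 3 now contains 1; hence R4C3 = 3.
Row 4 already has 3, so R4C4 = 5.
Column 5 already has 5; hence R4C5 = 1.
Cage i has product 24; hence R5C3 = 2.
Row 5 already has 4, so R5C4 = 3.
Row 3 already has 4, leaving R3C1 = 2.
Cage f's pair has product 6, leaving R3C2 = 3.
Cage a's pair has product 8, so R4C1 = 4.
Row 4 already has 3; hence R4C2 = 2.
The full grid is 1 4 5 2 3 / 3 5 4 1 2 / 2 3 1 4 5 / 4 2 3 5 1 / 5 1 2 3 4.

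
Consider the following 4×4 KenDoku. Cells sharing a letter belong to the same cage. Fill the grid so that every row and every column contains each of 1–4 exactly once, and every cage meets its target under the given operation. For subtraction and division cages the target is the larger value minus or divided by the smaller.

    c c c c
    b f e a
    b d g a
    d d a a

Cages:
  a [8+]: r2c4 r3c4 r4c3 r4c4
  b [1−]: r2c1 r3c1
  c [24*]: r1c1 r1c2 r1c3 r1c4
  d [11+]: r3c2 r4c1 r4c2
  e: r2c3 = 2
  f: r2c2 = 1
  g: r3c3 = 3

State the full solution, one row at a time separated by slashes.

Cage f is a single given cell, leaving r2c2 = 1.
E is a freebie, which forces r2c3 = 2.
Cage d has sum 11, so r3c2 = 4.
Cage g is a single given cell, so r3c3 = 3.
The 3 cells of cage d must have sum 11; hence r4c1 = 4.
Cage d needs sum 11, which forces r4c2 = 3.
2 is placed in column 3, leaving r4c3 = 1.
Row 4 now contains 1, which forces r4c4 = 2.
Column 2 now contains 3, so r1c2 = 2.
Column 3 now contains 1; hence r1c3 = 4.
Column 1 already has 4, leaving r2c1 = 3.
Cage a needs sum 8, which forces r2c4 = 4.
The two cells of cage b must have difference 1; hence r3c1 = 2.
Column 4 now contains 2; hence r3c4 = 1.
Column 1 already has 3, which forces r1c1 = 1.
Column 4 now contains 1, which forces r1c4 = 3.

1 2 4 3 / 3 1 2 4 / 2 4 3 1 / 4 3 1 2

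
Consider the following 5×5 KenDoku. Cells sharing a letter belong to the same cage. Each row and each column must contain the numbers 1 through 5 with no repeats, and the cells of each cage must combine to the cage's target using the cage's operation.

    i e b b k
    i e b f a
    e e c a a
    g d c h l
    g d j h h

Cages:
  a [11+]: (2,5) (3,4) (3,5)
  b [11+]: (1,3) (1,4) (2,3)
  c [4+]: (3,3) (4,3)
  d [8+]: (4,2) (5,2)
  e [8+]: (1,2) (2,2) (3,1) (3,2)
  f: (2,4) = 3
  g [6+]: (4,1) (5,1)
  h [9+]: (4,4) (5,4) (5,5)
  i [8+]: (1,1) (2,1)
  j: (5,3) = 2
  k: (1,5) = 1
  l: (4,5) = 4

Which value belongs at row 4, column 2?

K is a freebie, leaving (1,5) = 1.
Cage f is given, leaving (2,4) = 3.
Cage l is a single given cell, so (4,5) = 4.
Cage j is given, which forces (5,3) = 2.
Cage i's pair has sum 8, which forces (1,1) = 3.
Row 2 already has 3, leaving (2,1) = 5.
5 is placed in row 2, leaving (2,3) = 4.
5 is placed in row 2; hence (2,5) = 2.
The 3 cells of cage a must have sum 11, which forces (3,4) = 4.
Column 5 now contains 2, so (3,5) = 5.
The 3 cells of cage h must have sum 9, which forces (5,5) = 3.
Column 3 now contains 4, so (1,3) = 5.
Column 4 now contains 4, which forces (1,4) = 2.
Row 2 now contains 2; hence (2,2) = 1.
Cage g needs two cells with sum 6, which forces (4,1) = 2.
Cage d needs two cells with sum 8, which forces (4,2) = 3.
Row 4 already has 3, so (4,3) = 1.
Row 4 already has 1; hence (4,4) = 5.
Cage g needs two cells with sum 6; hence (5,1) = 4.
Row 5 now contains 3, leaving (5,2) = 5.
5 is placed in column 4, which forces (5,4) = 1.
Row 1 already has 2; hence (1,2) = 4.
2 is placed in column 1; hence (3,1) = 1.
3 is placed in column 2, so (3,2) = 2.
Column 3 now contains 1; hence (3,3) = 3.
The full grid is 3 4 5 2 1 / 5 1 4 3 2 / 1 2 3 4 5 / 2 3 1 5 4 / 4 5 2 1 3.

3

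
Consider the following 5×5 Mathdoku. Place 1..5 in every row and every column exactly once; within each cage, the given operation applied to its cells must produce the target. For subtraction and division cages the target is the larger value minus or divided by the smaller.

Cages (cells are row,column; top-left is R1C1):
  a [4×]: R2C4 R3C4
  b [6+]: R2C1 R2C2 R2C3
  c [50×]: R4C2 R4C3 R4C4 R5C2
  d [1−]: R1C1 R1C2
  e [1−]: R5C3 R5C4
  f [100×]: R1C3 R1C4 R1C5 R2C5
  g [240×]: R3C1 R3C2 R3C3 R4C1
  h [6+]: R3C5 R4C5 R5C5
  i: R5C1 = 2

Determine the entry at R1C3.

1

The 4 cells of cage f must have product 100, which forces R2C5 = 5.
The 4 cells of cage g must have product 240, leaving R4C1 = 4.
I is a freebie, which forces R5C1 = 2.
Cage c needs product 50, leaving R5C2 = 5.
In row 1, 2 can only go at R1C2, so R1C2 = 2.
Cage b has sum 6, so R2C3 = 2.
Column 2 already has 2, which forces R4C2 = 1.
Column 3 already has 2, leaving R4C3 = 5.
Row 4 already has 5, so R4C4 = 2.
Row 4 already has 2, which forces R4C5 = 3.
Column 5 already has 3, which forces R5C5 = 1.
The 4 cells of cage f must have product 100, leaving R1C3 = 1.
Cage f needs product 100; hence R1C4 = 5.
1 is placed in column 5, which forces R1C5 = 4.
Cage b has sum 6, so R2C1 = 1.
1 is placed in column 2; hence R2C2 = 3.
Row 2 already has 1, leaving R2C4 = 4.
The 4 cells of cage g must have product 240; hence R3C1 = 5.
3 is placed in column 2, which forces R3C2 = 4.
4 is placed in row 3, so R3C3 = 3.
Column 4 already has 4; hence R3C4 = 1.
1 is placed in column 5, so R3C5 = 2.
3 is placed in column 3; hence R5C3 = 4.
Column 4 already has 4; hence R5C4 = 3.
Row 1 now contains 1, so R1C1 = 3.
Filled in: 3 2 1 5 4 / 1 3 2 4 5 / 5 4 3 1 2 / 4 1 5 2 3 / 2 5 4 3 1.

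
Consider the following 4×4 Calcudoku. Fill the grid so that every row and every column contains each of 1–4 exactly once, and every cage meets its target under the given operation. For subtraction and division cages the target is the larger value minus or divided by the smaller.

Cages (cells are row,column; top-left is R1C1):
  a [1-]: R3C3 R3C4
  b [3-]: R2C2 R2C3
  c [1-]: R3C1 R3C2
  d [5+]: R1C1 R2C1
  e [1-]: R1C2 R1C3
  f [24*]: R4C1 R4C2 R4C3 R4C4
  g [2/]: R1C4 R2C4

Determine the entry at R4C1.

4

The only place for 3 in row 2 is R2C1.
Cage d's pair has sum 5; hence R1C1 = 2.
Cage g's pair has quotient 2; hence R2C4 = 2.
Row 1 needs a 1, and only R1C4 is open for it.
The only place for 1 in row 3 is R3C1.
The two cells of cage c must have difference 1, which forces R3C2 = 2.
1 is placed in column 1, leaving R4C1 = 4.
Column 2 now contains 2, so R4C2 = 1.
Row 4 now contains 1, leaving R4C3 = 2.
Cage f needs product 24, which forces R4C4 = 3.
Column 2 already has 1, which forces R2C2 = 4.
Cage b's pair has difference 3; hence R2C3 = 1.
Cage a needs two cells with difference 1, leaving R3C3 = 3.
Column 4 already has 3, which forces R3C4 = 4.
Column 2 now contains 4, leaving R1C2 = 3.
Column 3 already has 3, which forces R1C3 = 4.
Completed grid: 2 3 4 1 / 3 4 1 2 / 1 2 3 4 / 4 1 2 3.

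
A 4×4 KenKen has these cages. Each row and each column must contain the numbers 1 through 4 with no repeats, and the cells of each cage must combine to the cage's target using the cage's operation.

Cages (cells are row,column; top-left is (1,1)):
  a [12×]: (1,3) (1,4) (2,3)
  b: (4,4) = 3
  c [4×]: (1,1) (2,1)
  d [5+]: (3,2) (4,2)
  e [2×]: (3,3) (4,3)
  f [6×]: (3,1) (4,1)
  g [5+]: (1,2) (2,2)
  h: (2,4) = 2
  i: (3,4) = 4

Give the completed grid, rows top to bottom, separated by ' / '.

4 2 3 1 / 1 3 4 2 / 3 1 2 4 / 2 4 1 3

Cage h is given; hence (2,4) = 2.
I is a freebie, leaving (3,4) = 4.
Cage b is given; hence (4,4) = 3.
Column 4 now contains 3, so (1,4) = 1.
Cage f needs two cells with product 6, leaving (3,1) = 3.
Row 3 now contains 3; hence (3,2) = 1.
Row 3 already has 1; hence (3,3) = 2.
Row 4 already has 3, so (4,1) = 2.
2 is placed in row 4, leaving (4,2) = 4.
Column 3 already has 2, so (4,3) = 1.
Row 1 now contains 1, which forces (1,1) = 4.
Column 2 now contains 4, leaving (1,2) = 2.
Row 1 now contains 4; hence (1,3) = 3.
Cage c's pair has product 4; hence (2,1) = 1.
Column 2 now contains 4, so (2,2) = 3.
3 is placed in column 3, which forces (2,3) = 4.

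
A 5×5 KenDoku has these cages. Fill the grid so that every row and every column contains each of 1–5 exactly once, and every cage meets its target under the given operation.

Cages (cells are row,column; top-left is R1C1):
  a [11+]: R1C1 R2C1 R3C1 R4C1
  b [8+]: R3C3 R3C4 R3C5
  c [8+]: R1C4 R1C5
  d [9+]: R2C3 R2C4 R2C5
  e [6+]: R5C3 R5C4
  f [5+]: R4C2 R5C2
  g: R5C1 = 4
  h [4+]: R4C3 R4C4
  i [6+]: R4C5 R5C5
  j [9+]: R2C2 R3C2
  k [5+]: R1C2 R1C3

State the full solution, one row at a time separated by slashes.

2 1 4 3 5 / 1 5 2 4 3 / 3 4 5 2 1 / 5 2 3 1 4 / 4 3 1 5 2

Cage g is a single given cell, leaving R5C1 = 4.
In row 5, 3 can only go at R5C2, so R5C2 = 3.
Cage f needs two cells with sum 5, which forces R4C2 = 2.
The only place for 2 in row 1 is R1C1.
Row 4 needs a 4, and only R4C5 is open for it.
Cage i needs two cells with sum 6; hence R5C5 = 2.
The only place for 5 in row 4 is R4C1.
In column 2, 1 can only go at R1C2, so R1C2 = 1.
1 is placed in row 1; hence R1C3 = 4.
In row 2, 2 can only go at R2C3, so R2C3 = 2.
The 3 cells of cage d must have sum 9, which forces R2C4 = 4.
Cage d needs sum 9, leaving R2C5 = 3.
Column 4 now contains 4, which forces R3C4 = 2.
Cage c needs two cells with sum 8, so R1C4 = 3.
Column 5 already has 3, leaving R1C5 = 5.
3 is placed in row 2; hence R2C1 = 1.
Row 2 now contains 4; hence R2C2 = 5.
Cage a needs sum 11, leaving R3C1 = 3.
Cage j's pair has sum 9, which forces R3C2 = 4.
Column 5 already has 5, which forces R3C5 = 1.
3 is placed in column 4, so R4C4 = 1.
Column 4 now contains 1, leaving R5C4 = 5.
1 is placed in row 3, so R3C3 = 5.
Row 4 already has 1, so R4C3 = 3.
Row 5 now contains 5, so R5C3 = 1.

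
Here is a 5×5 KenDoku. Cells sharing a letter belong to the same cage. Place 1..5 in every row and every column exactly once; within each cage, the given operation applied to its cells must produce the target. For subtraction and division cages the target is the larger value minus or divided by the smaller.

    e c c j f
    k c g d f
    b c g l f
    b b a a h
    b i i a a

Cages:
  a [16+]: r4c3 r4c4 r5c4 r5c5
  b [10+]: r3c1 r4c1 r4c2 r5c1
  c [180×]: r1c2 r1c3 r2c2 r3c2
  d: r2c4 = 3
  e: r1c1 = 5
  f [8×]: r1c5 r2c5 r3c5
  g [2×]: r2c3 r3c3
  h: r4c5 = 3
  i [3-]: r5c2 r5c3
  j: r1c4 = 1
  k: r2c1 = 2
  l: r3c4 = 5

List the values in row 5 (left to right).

Cage e is a single given cell, so r1c1 = 5.
Row 1 already has 5, which forces r1c2 = 4.
Cage c needs product 180, so r1c3 = 3.
J is a freebie, so r1c4 = 1.
Row 1 already has 1; hence r1c5 = 2.
Cage k is a single given cell; hence r2c1 = 2.
Row 2 now contains 2; hence r2c3 = 1.
Cage d is given, so r2c4 = 3.
Row 2 now contains 1, so r2c5 = 4.
1 is placed in column 3, which forces r3c3 = 2.
L is a freebie, which forces r3c4 = 5.
4 is placed in column 5; hence r3c5 = 1.
H is a freebie, so r4c5 = 3.
Column 5 now contains 3, leaving r5c5 = 5.
Row 2 already has 3, leaving r2c2 = 5.
5 is placed in row 3, so r3c2 = 3.
The 4 cells of cage b must have sum 10; hence r4c2 = 2.
Cage a has sum 16; hence r4c3 = 5.
Row 4 already has 2, leaving r4c4 = 4.
Cage i needs two cells with difference 3, so r5c2 = 1.
5 is placed in row 5; hence r5c3 = 4.
Column 4 already has 4, leaving r5c4 = 2.
Row 3 now contains 3, so r3c1 = 4.
Row 4 already has 4, so r4c1 = 1.
Row 5 now contains 4, leaving r5c1 = 3.
Filled in: 5 4 3 1 2 / 2 5 1 3 4 / 4 3 2 5 1 / 1 2 5 4 3 / 3 1 4 2 5.

3 1 4 2 5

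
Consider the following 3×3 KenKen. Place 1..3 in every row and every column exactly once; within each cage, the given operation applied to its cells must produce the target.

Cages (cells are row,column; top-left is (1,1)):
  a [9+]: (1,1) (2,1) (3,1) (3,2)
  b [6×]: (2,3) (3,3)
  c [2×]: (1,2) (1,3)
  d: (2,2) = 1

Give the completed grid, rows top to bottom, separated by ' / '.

D is a freebie; hence (2,2) = 1.
The 4 cells of cage a must have sum 9, leaving (3,2) = 3.
Row 3 now contains 3, which forces (3,3) = 2.
Column 2 already has 1; hence (1,2) = 2.
Column 3 now contains 2, which forces (1,3) = 1.
Column 3 now contains 2; hence (2,3) = 3.
Row 3 now contains 2, so (3,1) = 1.
2 is placed in row 1, so (1,1) = 3.
Row 2 already has 3, which forces (2,1) = 2.

3 2 1 / 2 1 3 / 1 3 2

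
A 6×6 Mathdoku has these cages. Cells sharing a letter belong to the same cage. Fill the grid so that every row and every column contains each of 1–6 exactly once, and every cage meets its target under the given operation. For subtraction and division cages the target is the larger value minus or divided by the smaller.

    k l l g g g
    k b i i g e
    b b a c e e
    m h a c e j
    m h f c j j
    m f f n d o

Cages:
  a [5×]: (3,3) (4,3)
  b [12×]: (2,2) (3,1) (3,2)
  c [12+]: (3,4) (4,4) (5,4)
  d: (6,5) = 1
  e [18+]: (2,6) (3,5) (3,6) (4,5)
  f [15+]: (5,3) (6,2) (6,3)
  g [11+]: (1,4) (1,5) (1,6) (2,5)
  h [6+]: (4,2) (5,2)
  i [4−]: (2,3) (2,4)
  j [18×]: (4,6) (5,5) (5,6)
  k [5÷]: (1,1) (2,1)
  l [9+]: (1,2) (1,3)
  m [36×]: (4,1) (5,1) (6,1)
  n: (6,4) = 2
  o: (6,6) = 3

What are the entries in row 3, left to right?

4 1 5 3 6 2

N is a freebie, which forces (6,4) = 2.
D is a freebie, leaving (6,5) = 1.
Cage o is given, so (6,6) = 3.
Cage j needs product 18, leaving (5,5) = 3.
Row 6 now contains 3, leaving (6,1) = 6.
Cage m has product 36, so (4,1) = 3.
Row 5 now contains 3; hence (5,1) = 2.
Cage f needs sum 15, leaving (5,3) = 6.
Row 5 already has 6; hence (5,6) = 1.
Column 6 now contains 1; hence (4,6) = 6.
In row 2, 3 can only go at (2,2), so (2,2) = 3.
Row 2 needs a 6, and only (2,4) is open for it.
The two cells of cage i must have difference 4, so (2,3) = 2.
Row 2 now contains 2, which forces (2,5) = 4.
4 is placed in row 2, which forces (2,6) = 5.
6 is placed in column 4, so (3,4) = 3.
Column 5 already has 4; hence (4,5) = 5.
The two cells of cage k must have quotient 5, which forces (1,1) = 5.
3 is placed in column 4, which forces (1,4) = 1.
Cage g has sum 11, which forces (1,5) = 2.
Cage g has sum 11, so (1,6) = 4.
Row 2 now contains 5, leaving (2,1) = 1.
Column 1 already has 1, so (3,1) = 4.
4 is placed in row 3; hence (3,2) = 1.
Cage a needs two cells with product 5; hence (3,3) = 5.
5 is placed in column 5; hence (3,5) = 6.
Cage e needs sum 18, so (3,6) = 2.
Column 2 now contains 1; hence (4,2) = 2.
Row 4 already has 5, which forces (4,3) = 1.
Row 4 already has 5, which forces (4,4) = 4.
Cage c needs sum 12, which forces (5,4) = 5.
Column 3 now contains 5, so (6,3) = 4.
Row 1 already has 4, leaving (1,2) = 6.
Row 1 already has 4; hence (1,3) = 3.
Row 5 already has 5, leaving (5,2) = 4.
Row 6 already has 4, leaving (6,2) = 5.
Filled in: 5 6 3 1 2 4 / 1 3 2 6 4 5 / 4 1 5 3 6 2 / 3 2 1 4 5 6 / 2 4 6 5 3 1 / 6 5 4 2 1 3.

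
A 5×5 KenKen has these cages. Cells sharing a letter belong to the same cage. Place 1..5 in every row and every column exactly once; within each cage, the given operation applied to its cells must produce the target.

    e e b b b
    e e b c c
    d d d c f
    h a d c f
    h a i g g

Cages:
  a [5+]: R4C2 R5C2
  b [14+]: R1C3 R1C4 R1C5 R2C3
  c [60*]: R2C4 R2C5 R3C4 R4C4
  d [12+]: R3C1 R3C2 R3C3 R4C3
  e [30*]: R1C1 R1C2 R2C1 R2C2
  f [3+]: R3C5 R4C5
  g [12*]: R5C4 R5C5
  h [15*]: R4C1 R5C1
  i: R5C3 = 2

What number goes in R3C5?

1

I is a freebie, which forces R5C3 = 2.
Row 5 needs a 1, and only R5C2 is open for it.
The two cells of cage a must have sum 5, leaving R4C2 = 4.
The only place for 5 in row 5 is R5C1.
Column 1 already has 5, leaving R4C1 = 3.
The only place for 3 in row 3 is R3C4.
Column 4 already has 3, which forces R5C4 = 4.
The two cells of cage g must have product 12, leaving R5C5 = 3.
Column 1 needs a 4, and only R3C1 is open for it.
The 4 cells of cage d must have sum 12, leaving R3C2 = 2.
Row 3 now contains 2; hence R3C5 = 1.
1 is placed in column 5, so R4C5 = 2.
Column 5 already has 2, leaving R2C5 = 4.
Row 3 already has 1, so R3C3 = 5.
The 4 cells of cage d must have sum 12, so R4C3 = 1.
Row 4 now contains 1; hence R4C4 = 5.
Cage b needs sum 14, so R1C3 = 4.
Cage b has sum 14, which forces R1C4 = 2.
Column 5 now contains 4; hence R1C5 = 5.
Column 3 now contains 5, so R2C3 = 3.
5 is placed in column 4, which forces R2C4 = 1.
Row 1 already has 2, leaving R1C1 = 1.
Row 1 already has 5, which forces R1C2 = 3.
Row 2 already has 1; hence R2C1 = 2.
Row 2 now contains 3, leaving R2C2 = 5.
Filled in: 1 3 4 2 5 / 2 5 3 1 4 / 4 2 5 3 1 / 3 4 1 5 2 / 5 1 2 4 3.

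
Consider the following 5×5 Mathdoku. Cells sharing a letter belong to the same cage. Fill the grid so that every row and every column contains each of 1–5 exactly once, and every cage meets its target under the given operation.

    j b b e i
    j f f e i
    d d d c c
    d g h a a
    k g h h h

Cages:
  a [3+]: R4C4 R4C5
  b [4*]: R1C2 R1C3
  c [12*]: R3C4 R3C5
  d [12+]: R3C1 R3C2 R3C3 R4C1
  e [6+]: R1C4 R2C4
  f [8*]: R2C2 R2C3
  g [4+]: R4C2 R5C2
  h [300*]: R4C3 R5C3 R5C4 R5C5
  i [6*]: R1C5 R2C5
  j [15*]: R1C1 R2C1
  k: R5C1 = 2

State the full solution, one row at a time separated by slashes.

The 4 cells of cage h must have product 300, so R4C3 = 5.
Cage k is a single given cell; hence R5C1 = 2.
In row 2, 1 can only go at R2C4, so R2C4 = 1.
The two cells of cage e must have sum 6, leaving R1C4 = 5.
Column 4 now contains 1; hence R4C4 = 2.
Cage a needs two cells with sum 3, so R4C5 = 1.
Row 1 already has 5, leaving R1C1 = 3.
Row 1 already has 3, so R1C5 = 2.
Cage j's pair has product 15; hence R2C1 = 5.
2 is placed in column 5, so R2C5 = 3.
3 is placed in column 5, leaving R3C5 = 4.
Column 1 already has 3, so R4C1 = 4.
Row 4 now contains 1, so R4C2 = 3.
Cage g needs two cells with sum 4; hence R5C2 = 1.
Cage h needs product 300, which forces R5C5 = 5.
Column 2 already has 1, which forces R1C2 = 4.
Cage b's pair has product 4, which forces R1C3 = 1.
4 is placed in column 2, leaving R2C2 = 2.
Row 2 already has 2, which forces R2C3 = 4.
Row 3 already has 4, which forces R3C1 = 1.
The 4 cells of cage d must have sum 12, leaving R3C2 = 5.
Cage d needs sum 12, so R3C3 = 2.
Row 3 already has 4; hence R3C4 = 3.
4 is placed in column 3, which forces R5C3 = 3.
3 is placed in column 4, which forces R5C4 = 4.

3 4 1 5 2 / 5 2 4 1 3 / 1 5 2 3 4 / 4 3 5 2 1 / 2 1 3 4 5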